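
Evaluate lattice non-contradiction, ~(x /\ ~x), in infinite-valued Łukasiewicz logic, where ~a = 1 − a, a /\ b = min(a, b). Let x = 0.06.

0.94

~x = 1 − 0.06 = 0.94
x /\ ~x = min(0.06, 0.94) = 0.06
~(x /\ ~x) = 1 − 0.06 = 0.94
(The value 0.94 < 1 shows this instance is not satisfied; not a Ł∞-tautology — its value is 1 − min(a, 1−a).)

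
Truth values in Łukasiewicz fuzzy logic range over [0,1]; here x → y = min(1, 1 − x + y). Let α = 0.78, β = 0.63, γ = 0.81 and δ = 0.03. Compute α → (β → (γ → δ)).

0.81

γ → δ = min(1, 1 − 0.81 + 0.03) = min(1, 0.22) = 0.22
β → (γ → δ) = min(1, 1 − 0.63 + 0.22) = min(1, 0.59) = 0.59
α → (β → (γ → δ)) = min(1, 1 − 0.78 + 0.59) = min(1, 0.81) = 0.81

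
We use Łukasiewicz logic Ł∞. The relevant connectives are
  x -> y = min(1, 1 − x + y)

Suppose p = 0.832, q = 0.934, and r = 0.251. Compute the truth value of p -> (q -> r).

0.485

q -> r = min(1, 1 − 0.934 + 0.251) = min(1, 0.317) = 0.317
p -> (q -> r) = min(1, 1 − 0.832 + 0.317) = min(1, 0.485) = 0.485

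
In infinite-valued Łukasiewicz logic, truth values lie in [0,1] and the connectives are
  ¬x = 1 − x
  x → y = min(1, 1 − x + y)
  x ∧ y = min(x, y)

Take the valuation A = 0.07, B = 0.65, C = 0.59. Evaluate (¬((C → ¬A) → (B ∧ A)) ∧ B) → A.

¬A = 1 − 0.07 = 0.93
C → ¬A = min(1, 1 − 0.59 + 0.93) = min(1, 1.34) = 1.00
B ∧ A = min(0.65, 0.07) = 0.07
(C → ¬A) → (B ∧ A) = min(1, 1 − 1.00 + 0.07) = min(1, 0.07) = 0.07
¬((C → ¬A) → (B ∧ A)) = 1 − 0.07 = 0.93
¬((C → ¬A) → (B ∧ A)) ∧ B = min(0.93, 0.65) = 0.65
(¬((C → ¬A) → (B ∧ A)) ∧ B) → A = min(1, 1 − 0.65 + 0.07) = min(1, 0.42) = 0.42

0.42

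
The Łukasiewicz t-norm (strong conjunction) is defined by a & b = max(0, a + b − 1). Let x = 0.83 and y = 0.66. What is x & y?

x & y = max(0, 0.83 + 0.66 − 1) = max(0, 0.49) = 0.49
For comparison, the Gödel (minimum) t-norm min(a, b) would give 0.66.

0.49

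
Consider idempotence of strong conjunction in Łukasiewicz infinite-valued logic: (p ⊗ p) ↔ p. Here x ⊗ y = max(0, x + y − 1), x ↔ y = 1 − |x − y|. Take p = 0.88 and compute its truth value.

0.88

p ⊗ p = max(0, 0.88 + 0.88 − 1) = max(0, 0.76) = 0.76
(p ⊗ p) ↔ p = 1 − |0.76 − 0.88| = 1 − 0.12 = 0.88
(The value 0.88 < 1 shows this instance is not satisfied; fails in Ł∞ since a ⊗ a = max(0, 2a−1) ≠ a in general.)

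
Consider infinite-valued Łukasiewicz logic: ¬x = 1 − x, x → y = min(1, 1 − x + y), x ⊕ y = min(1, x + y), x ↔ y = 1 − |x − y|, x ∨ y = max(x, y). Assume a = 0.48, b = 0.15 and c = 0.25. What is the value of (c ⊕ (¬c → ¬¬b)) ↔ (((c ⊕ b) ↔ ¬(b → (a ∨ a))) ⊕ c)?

0.80

¬c = 1 − 0.25 = 0.75
¬b = 1 − 0.15 = 0.85
¬¬b = 1 − 0.85 = 0.15
¬c → ¬¬b = min(1, 1 − 0.75 + 0.15) = min(1, 0.40) = 0.40
c ⊕ (¬c → ¬¬b) = min(1, 0.25 + 0.40) = min(1, 0.65) = 0.65
c ⊕ b = min(1, 0.25 + 0.15) = min(1, 0.40) = 0.40
a ∨ a = max(0.48, 0.48) = 0.48
b → (a ∨ a) = min(1, 1 − 0.15 + 0.48) = min(1, 1.33) = 1.00
¬(b → (a ∨ a)) = 1 − 1.00 = 0.00
(c ⊕ b) ↔ ¬(b → (a ∨ a)) = 1 − |0.40 − 0.00| = 1 − 0.40 = 0.60
((c ⊕ b) ↔ ¬(b → (a ∨ a))) ⊕ c = min(1, 0.60 + 0.25) = min(1, 0.85) = 0.85
(c ⊕ (¬c → ¬¬b)) ↔ (((c ⊕ b) ↔ ¬(b → (a ∨ a))) ⊕ c) = 1 − |0.65 − 0.85| = 1 − 0.20 = 0.80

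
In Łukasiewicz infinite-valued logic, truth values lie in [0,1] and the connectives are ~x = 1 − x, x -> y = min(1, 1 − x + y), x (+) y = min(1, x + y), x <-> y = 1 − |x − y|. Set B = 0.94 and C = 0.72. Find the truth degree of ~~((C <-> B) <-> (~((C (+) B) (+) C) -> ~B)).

C <-> B = 1 − |0.72 − 0.94| = 1 − 0.22 = 0.78
C (+) B = min(1, 0.72 + 0.94) = min(1, 1.66) = 1.00
(C (+) B) (+) C = min(1, 1.00 + 0.72) = min(1, 1.72) = 1.00
~((C (+) B) (+) C) = 1 − 1.00 = 0.00
~B = 1 − 0.94 = 0.06
~((C (+) B) (+) C) -> ~B = min(1, 1 − 0.00 + 0.06) = min(1, 1.06) = 1.00
(C <-> B) <-> (~((C (+) B) (+) C) -> ~B) = 1 − |0.78 − 1.00| = 1 − 0.22 = 0.78
~((C <-> B) <-> (~((C (+) B) (+) C) -> ~B)) = 1 − 0.78 = 0.22
~~((C <-> B) <-> (~((C (+) B) (+) C) -> ~B)) = 1 − 0.22 = 0.78

0.78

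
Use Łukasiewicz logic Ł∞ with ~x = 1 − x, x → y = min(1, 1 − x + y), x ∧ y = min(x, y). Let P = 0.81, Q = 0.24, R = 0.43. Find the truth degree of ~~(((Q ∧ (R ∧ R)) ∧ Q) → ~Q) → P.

0.81

R ∧ R = min(0.43, 0.43) = 0.43
Q ∧ (R ∧ R) = min(0.24, 0.43) = 0.24
(Q ∧ (R ∧ R)) ∧ Q = min(0.24, 0.24) = 0.24
~Q = 1 − 0.24 = 0.76
((Q ∧ (R ∧ R)) ∧ Q) → ~Q = min(1, 1 − 0.24 + 0.76) = min(1, 1.52) = 1.00
~(((Q ∧ (R ∧ R)) ∧ Q) → ~Q) = 1 − 1.00 = 0.00
~~(((Q ∧ (R ∧ R)) ∧ Q) → ~Q) = 1 − 0.00 = 1.00
~~(((Q ∧ (R ∧ R)) ∧ Q) → ~Q) → P = min(1, 1 − 1.00 + 0.81) = min(1, 0.81) = 0.81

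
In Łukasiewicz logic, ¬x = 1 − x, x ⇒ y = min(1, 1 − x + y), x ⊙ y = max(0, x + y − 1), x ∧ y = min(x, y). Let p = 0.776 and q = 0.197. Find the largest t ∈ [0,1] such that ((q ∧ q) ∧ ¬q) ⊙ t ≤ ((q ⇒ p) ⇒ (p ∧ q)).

1.000

q ∧ q = min(0.197, 0.197) = 0.197
¬q = 1 − 0.197 = 0.803
(q ∧ q) ∧ ¬q = min(0.197, 0.803) = 0.197
So the left factor is (q ∧ q) ∧ ¬q = 0.197.
q ⇒ p = min(1, 1 − 0.197 + 0.776) = min(1, 1.579) = 1.000
p ∧ q = min(0.776, 0.197) = 0.197
(q ⇒ p) ⇒ (p ∧ q) = min(1, 1 − 1.000 + 0.197) = min(1, 0.197) = 0.197
So the right-hand bound is (q ⇒ p) ⇒ (p ∧ q) = 0.197.
The residuum of the Łukasiewicz t-norm gives the supremum: min(1, 1 − 0.197 + 0.197).
1 − 0.197 + 0.197 = 1.000, so t = min(1, 1.000) = 1.000.
Check: 0.197 ⊙ 1.000 = max(0, 0.197) = 0.197 ≤ 0.197.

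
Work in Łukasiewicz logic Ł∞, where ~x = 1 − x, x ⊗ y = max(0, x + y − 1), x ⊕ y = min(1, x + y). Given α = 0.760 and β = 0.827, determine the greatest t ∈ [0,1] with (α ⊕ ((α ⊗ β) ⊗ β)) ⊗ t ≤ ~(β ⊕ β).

0.000

α ⊗ β = max(0, 0.760 + 0.827 − 1) = max(0, 0.587) = 0.587
(α ⊗ β) ⊗ β = max(0, 0.587 + 0.827 − 1) = max(0, 0.414) = 0.414
α ⊕ ((α ⊗ β) ⊗ β) = min(1, 0.760 + 0.414) = min(1, 1.174) = 1.000
So the left factor is α ⊕ ((α ⊗ β) ⊗ β) = 1.000.
β ⊕ β = min(1, 0.827 + 0.827) = min(1, 1.654) = 1.000
~(β ⊕ β) = 1 − 1.000 = 0.000
So the right-hand bound is ~(β ⊕ β) = 0.000.
The residuum of the Łukasiewicz t-norm gives the supremum: min(1, 1 − 1.000 + 0.000).
1 − 1.000 + 0.000 = 0.000, so t = min(1, 0.000) = 0.000.
Check: 1.000 ⊗ 0.000 = max(0, 0.000) = 0.000 ≤ 0.000.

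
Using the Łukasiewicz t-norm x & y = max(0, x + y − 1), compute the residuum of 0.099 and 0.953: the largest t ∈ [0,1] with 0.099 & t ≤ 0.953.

The residuum of the Łukasiewicz t-norm gives the supremum: min(1, 1 − 0.099 + 0.953).
1 − 0.099 + 0.953 = 1.854, so t = min(1, 1.854) = 1.000.
Check: 0.099 & 1.000 = max(0, 0.099) = 0.099 ≤ 0.953.

1.000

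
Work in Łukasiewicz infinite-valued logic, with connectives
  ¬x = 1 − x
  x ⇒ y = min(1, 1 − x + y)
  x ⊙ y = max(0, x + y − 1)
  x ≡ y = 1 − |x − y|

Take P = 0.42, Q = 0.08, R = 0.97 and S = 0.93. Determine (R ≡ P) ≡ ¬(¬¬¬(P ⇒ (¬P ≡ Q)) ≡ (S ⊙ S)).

R ≡ P = 1 − |0.97 − 0.42| = 1 − 0.55 = 0.45
¬P = 1 − 0.42 = 0.58
¬P ≡ Q = 1 − |0.58 − 0.08| = 1 − 0.50 = 0.50
P ⇒ (¬P ≡ Q) = min(1, 1 − 0.42 + 0.50) = min(1, 1.08) = 1.00
¬(P ⇒ (¬P ≡ Q)) = 1 − 1.00 = 0.00
¬¬(P ⇒ (¬P ≡ Q)) = 1 − 0.00 = 1.00
¬¬¬(P ⇒ (¬P ≡ Q)) = 1 − 1.00 = 0.00
S ⊙ S = max(0, 0.93 + 0.93 − 1) = max(0, 0.86) = 0.86
¬¬¬(P ⇒ (¬P ≡ Q)) ≡ (S ⊙ S) = 1 − |0.00 − 0.86| = 1 − 0.86 = 0.14
¬(¬¬¬(P ⇒ (¬P ≡ Q)) ≡ (S ⊙ S)) = 1 − 0.14 = 0.86
(R ≡ P) ≡ ¬(¬¬¬(P ⇒ (¬P ≡ Q)) ≡ (S ⊙ S)) = 1 − |0.45 − 0.86| = 1 − 0.41 = 0.59

0.59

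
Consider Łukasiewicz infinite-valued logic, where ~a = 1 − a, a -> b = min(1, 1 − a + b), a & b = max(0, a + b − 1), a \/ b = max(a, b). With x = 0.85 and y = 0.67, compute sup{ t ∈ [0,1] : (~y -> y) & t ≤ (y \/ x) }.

~y = 1 − 0.67 = 0.33
~y -> y = min(1, 1 − 0.33 + 0.67) = min(1, 1.34) = 1.00
So the left factor is ~y -> y = 1.00.
y \/ x = max(0.67, 0.85) = 0.85
So the right-hand bound is y \/ x = 0.85.
The residuum of the Łukasiewicz t-norm gives the supremum: min(1, 1 − 1.00 + 0.85).
1 − 1.00 + 0.85 = 0.85, so t = min(1, 0.85) = 0.85.
Check: 1.00 & 0.85 = max(0, 0.85) = 0.85 ≤ 0.85.

0.85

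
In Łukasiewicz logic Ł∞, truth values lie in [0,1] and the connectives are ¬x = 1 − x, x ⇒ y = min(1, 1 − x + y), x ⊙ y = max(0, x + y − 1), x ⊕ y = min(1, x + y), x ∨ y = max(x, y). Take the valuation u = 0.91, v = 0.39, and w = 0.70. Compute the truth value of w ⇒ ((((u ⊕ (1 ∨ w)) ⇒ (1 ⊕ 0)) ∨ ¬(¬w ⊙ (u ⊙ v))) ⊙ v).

1 ∨ w = max(1.00, 0.70) = 1.00
u ⊕ (1 ∨ w) = min(1, 0.91 + 1.00) = min(1, 1.91) = 1.00
1 ⊕ 0 = min(1, 1.00 + 0.00) = min(1, 1.00) = 1.00
(u ⊕ (1 ∨ w)) ⇒ (1 ⊕ 0) = min(1, 1 − 1.00 + 1.00) = min(1, 1.00) = 1.00
¬w = 1 − 0.70 = 0.30
u ⊙ v = max(0, 0.91 + 0.39 − 1) = max(0, 0.30) = 0.30
¬w ⊙ (u ⊙ v) = max(0, 0.30 + 0.30 − 1) = max(0, -0.40) = 0.00
¬(¬w ⊙ (u ⊙ v)) = 1 − 0.00 = 1.00
((u ⊕ (1 ∨ w)) ⇒ (1 ⊕ 0)) ∨ ¬(¬w ⊙ (u ⊙ v)) = max(1.00, 1.00) = 1.00
(((u ⊕ (1 ∨ w)) ⇒ (1 ⊕ 0)) ∨ ¬(¬w ⊙ (u ⊙ v))) ⊙ v = max(0, 1.00 + 0.39 − 1) = max(0, 0.39) = 0.39
w ⇒ ((((u ⊕ (1 ∨ w)) ⇒ (1 ⊕ 0)) ∨ ¬(¬w ⊙ (u ⊙ v))) ⊙ v) = min(1, 1 − 0.70 + 0.39) = min(1, 0.69) = 0.69

0.69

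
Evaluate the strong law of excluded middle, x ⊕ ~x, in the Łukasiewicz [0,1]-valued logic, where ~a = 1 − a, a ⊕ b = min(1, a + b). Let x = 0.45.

~x = 1 − 0.45 = 0.55
x ⊕ ~x = min(1, 0.45 + 0.55) = min(1, 1.00) = 1.00
(As expected: always 1 in Ł∞ since a ⊕ (1−a) = 1.)

1.00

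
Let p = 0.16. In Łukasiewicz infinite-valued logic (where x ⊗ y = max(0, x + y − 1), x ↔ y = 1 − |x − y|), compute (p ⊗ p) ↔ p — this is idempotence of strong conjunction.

0.84

p ⊗ p = max(0, 0.16 + 0.16 − 1) = max(0, -0.68) = 0.00
(p ⊗ p) ↔ p = 1 − |0.00 − 0.16| = 1 − 0.16 = 0.84
(The value 0.84 < 1 shows this instance is not satisfied; fails in Ł∞ since a ⊗ a = max(0, 2a−1) ≠ a in general.)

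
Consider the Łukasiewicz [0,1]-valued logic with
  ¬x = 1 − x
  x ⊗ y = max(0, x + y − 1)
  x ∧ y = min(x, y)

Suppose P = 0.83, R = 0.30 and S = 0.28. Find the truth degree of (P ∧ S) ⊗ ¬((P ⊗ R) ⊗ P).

0.28

P ∧ S = min(0.83, 0.28) = 0.28
P ⊗ R = max(0, 0.83 + 0.30 − 1) = max(0, 0.13) = 0.13
(P ⊗ R) ⊗ P = max(0, 0.13 + 0.83 − 1) = max(0, -0.04) = 0.00
¬((P ⊗ R) ⊗ P) = 1 − 0.00 = 1.00
(P ∧ S) ⊗ ¬((P ⊗ R) ⊗ P) = max(0, 0.28 + 1.00 − 1) = max(0, 0.28) = 0.28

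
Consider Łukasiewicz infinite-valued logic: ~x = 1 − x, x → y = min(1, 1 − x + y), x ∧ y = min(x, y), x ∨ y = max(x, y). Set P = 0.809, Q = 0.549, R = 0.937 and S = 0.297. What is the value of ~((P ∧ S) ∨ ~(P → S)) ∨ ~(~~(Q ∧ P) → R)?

P ∧ S = min(0.809, 0.297) = 0.297
P → S = min(1, 1 − 0.809 + 0.297) = min(1, 0.488) = 0.488
~(P → S) = 1 − 0.488 = 0.512
(P ∧ S) ∨ ~(P → S) = max(0.297, 0.512) = 0.512
~((P ∧ S) ∨ ~(P → S)) = 1 − 0.512 = 0.488
Q ∧ P = min(0.549, 0.809) = 0.549
~(Q ∧ P) = 1 − 0.549 = 0.451
~~(Q ∧ P) = 1 − 0.451 = 0.549
~~(Q ∧ P) → R = min(1, 1 − 0.549 + 0.937) = min(1, 1.388) = 1.000
~(~~(Q ∧ P) → R) = 1 − 1.000 = 0.000
~((P ∧ S) ∨ ~(P → S)) ∨ ~(~~(Q ∧ P) → R) = max(0.488, 0.000) = 0.488

0.488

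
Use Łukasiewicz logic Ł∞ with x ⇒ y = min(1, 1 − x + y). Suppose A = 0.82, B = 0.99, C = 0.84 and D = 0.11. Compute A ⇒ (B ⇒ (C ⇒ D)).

C ⇒ D = min(1, 1 − 0.84 + 0.11) = min(1, 0.27) = 0.27
B ⇒ (C ⇒ D) = min(1, 1 − 0.99 + 0.27) = min(1, 0.28) = 0.28
A ⇒ (B ⇒ (C ⇒ D)) = min(1, 1 − 0.82 + 0.28) = min(1, 0.46) = 0.46

0.46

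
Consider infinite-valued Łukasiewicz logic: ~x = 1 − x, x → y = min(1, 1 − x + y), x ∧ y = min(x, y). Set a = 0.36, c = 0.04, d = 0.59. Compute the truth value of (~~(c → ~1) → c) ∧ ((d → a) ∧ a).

0.08

~1 = 1 − 1.00 = 0.00
c → ~1 = min(1, 1 − 0.04 + 0.00) = min(1, 0.96) = 0.96
~(c → ~1) = 1 − 0.96 = 0.04
~~(c → ~1) = 1 − 0.04 = 0.96
~~(c → ~1) → c = min(1, 1 − 0.96 + 0.04) = min(1, 0.08) = 0.08
d → a = min(1, 1 − 0.59 + 0.36) = min(1, 0.77) = 0.77
(d → a) ∧ a = min(0.77, 0.36) = 0.36
(~~(c → ~1) → c) ∧ ((d → a) ∧ a) = min(0.08, 0.36) = 0.08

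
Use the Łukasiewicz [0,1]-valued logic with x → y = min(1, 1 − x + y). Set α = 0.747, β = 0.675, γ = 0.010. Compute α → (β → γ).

β → γ = min(1, 1 − 0.675 + 0.010) = min(1, 0.335) = 0.335
α → (β → γ) = min(1, 1 − 0.747 + 0.335) = min(1, 0.588) = 0.588

0.588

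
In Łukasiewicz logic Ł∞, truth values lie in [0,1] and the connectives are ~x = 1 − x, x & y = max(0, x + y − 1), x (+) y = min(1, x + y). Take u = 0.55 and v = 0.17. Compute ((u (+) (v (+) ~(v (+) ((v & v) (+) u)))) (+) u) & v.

0.17

v & v = max(0, 0.17 + 0.17 − 1) = max(0, -0.66) = 0.00
(v & v) (+) u = min(1, 0.00 + 0.55) = min(1, 0.55) = 0.55
v (+) ((v & v) (+) u) = min(1, 0.17 + 0.55) = min(1, 0.72) = 0.72
~(v (+) ((v & v) (+) u)) = 1 − 0.72 = 0.28
v (+) ~(v (+) ((v & v) (+) u)) = min(1, 0.17 + 0.28) = min(1, 0.45) = 0.45
u (+) (v (+) ~(v (+) ((v & v) (+) u))) = min(1, 0.55 + 0.45) = min(1, 1.00) = 1.00
(u (+) (v (+) ~(v (+) ((v & v) (+) u)))) (+) u = min(1, 1.00 + 0.55) = min(1, 1.55) = 1.00
((u (+) (v (+) ~(v (+) ((v & v) (+) u)))) (+) u) & v = max(0, 1.00 + 0.17 − 1) = max(0, 0.17) = 0.17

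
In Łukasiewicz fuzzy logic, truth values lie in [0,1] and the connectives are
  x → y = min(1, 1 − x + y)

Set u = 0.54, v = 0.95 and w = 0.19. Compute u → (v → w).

0.70

v → w = min(1, 1 − 0.95 + 0.19) = min(1, 0.24) = 0.24
u → (v → w) = min(1, 1 − 0.54 + 0.24) = min(1, 0.70) = 0.70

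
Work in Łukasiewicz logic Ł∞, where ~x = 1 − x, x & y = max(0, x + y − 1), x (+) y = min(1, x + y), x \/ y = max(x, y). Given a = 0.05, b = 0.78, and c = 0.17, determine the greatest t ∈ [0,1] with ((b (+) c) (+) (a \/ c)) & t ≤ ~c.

0.83

b (+) c = min(1, 0.78 + 0.17) = min(1, 0.95) = 0.95
a \/ c = max(0.05, 0.17) = 0.17
(b (+) c) (+) (a \/ c) = min(1, 0.95 + 0.17) = min(1, 1.12) = 1.00
So the left factor is (b (+) c) (+) (a \/ c) = 1.00.
~c = 1 − 0.17 = 0.83
So the right-hand bound is ~c = 0.83.
The residuum of the Łukasiewicz t-norm gives the supremum: min(1, 1 − 1.00 + 0.83).
1 − 1.00 + 0.83 = 0.83, so t = min(1, 0.83) = 0.83.
Check: 1.00 & 0.83 = max(0, 0.83) = 0.83 ≤ 0.83.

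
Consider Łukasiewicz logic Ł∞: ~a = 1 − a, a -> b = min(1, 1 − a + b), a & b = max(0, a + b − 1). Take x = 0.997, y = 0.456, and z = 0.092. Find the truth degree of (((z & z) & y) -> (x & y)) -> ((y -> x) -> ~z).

z & z = max(0, 0.092 + 0.092 − 1) = max(0, -0.816) = 0.000
(z & z) & y = max(0, 0.000 + 0.456 − 1) = max(0, -0.544) = 0.000
x & y = max(0, 0.997 + 0.456 − 1) = max(0, 0.453) = 0.453
((z & z) & y) -> (x & y) = min(1, 1 − 0.000 + 0.453) = min(1, 1.453) = 1.000
y -> x = min(1, 1 − 0.456 + 0.997) = min(1, 1.541) = 1.000
~z = 1 − 0.092 = 0.908
(y -> x) -> ~z = min(1, 1 − 1.000 + 0.908) = min(1, 0.908) = 0.908
(((z & z) & y) -> (x & y)) -> ((y -> x) -> ~z) = min(1, 1 − 1.000 + 0.908) = min(1, 0.908) = 0.908

0.908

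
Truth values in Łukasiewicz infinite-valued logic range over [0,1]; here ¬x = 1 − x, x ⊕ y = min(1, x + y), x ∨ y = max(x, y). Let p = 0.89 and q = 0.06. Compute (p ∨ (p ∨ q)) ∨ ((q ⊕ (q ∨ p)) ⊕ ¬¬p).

1.00

p ∨ q = max(0.89, 0.06) = 0.89
p ∨ (p ∨ q) = max(0.89, 0.89) = 0.89
q ∨ p = max(0.06, 0.89) = 0.89
q ⊕ (q ∨ p) = min(1, 0.06 + 0.89) = min(1, 0.95) = 0.95
¬p = 1 − 0.89 = 0.11
¬¬p = 1 − 0.11 = 0.89
(q ⊕ (q ∨ p)) ⊕ ¬¬p = min(1, 0.95 + 0.89) = min(1, 1.84) = 1.00
(p ∨ (p ∨ q)) ∨ ((q ⊕ (q ∨ p)) ⊕ ¬¬p) = max(0.89, 1.00) = 1.00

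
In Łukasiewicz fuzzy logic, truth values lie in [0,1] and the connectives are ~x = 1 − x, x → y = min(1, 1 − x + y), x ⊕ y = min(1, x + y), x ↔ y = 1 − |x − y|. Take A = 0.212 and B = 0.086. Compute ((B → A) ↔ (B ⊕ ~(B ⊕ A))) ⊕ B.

0.874

B → A = min(1, 1 − 0.086 + 0.212) = min(1, 1.126) = 1.000
B ⊕ A = min(1, 0.086 + 0.212) = min(1, 0.298) = 0.298
~(B ⊕ A) = 1 − 0.298 = 0.702
B ⊕ ~(B ⊕ A) = min(1, 0.086 + 0.702) = min(1, 0.788) = 0.788
(B → A) ↔ (B ⊕ ~(B ⊕ A)) = 1 − |1.000 − 0.788| = 1 − 0.212 = 0.788
((B → A) ↔ (B ⊕ ~(B ⊕ A))) ⊕ B = min(1, 0.788 + 0.086) = min(1, 0.874) = 0.874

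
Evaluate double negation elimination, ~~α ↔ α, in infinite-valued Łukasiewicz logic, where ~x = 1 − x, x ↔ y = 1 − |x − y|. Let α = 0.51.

~α = 1 − 0.51 = 0.49
~~α = 1 − 0.49 = 0.51
~~α ↔ α = 1 − |0.51 − 0.51| = 1 − 0.00 = 1.00
(As expected: always 1 in Ł∞ since negation is involutive.)

1.00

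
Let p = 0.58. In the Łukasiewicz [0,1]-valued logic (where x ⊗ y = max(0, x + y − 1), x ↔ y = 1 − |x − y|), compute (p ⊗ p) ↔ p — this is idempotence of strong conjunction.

p ⊗ p = max(0, 0.58 + 0.58 − 1) = max(0, 0.16) = 0.16
(p ⊗ p) ↔ p = 1 − |0.16 − 0.58| = 1 − 0.42 = 0.58
(The value 0.58 < 1 shows this instance is not satisfied; fails in Ł∞ since a ⊗ a = max(0, 2a−1) ≠ a in general.)

0.58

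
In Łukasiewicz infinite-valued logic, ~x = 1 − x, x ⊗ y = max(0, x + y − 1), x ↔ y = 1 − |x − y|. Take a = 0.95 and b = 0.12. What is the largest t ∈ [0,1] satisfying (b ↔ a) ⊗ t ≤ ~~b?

0.95

b ↔ a = 1 − |0.12 − 0.95| = 1 − 0.83 = 0.17
So the left factor is b ↔ a = 0.17.
~b = 1 − 0.12 = 0.88
~~b = 1 − 0.88 = 0.12
So the right-hand bound is ~~b = 0.12.
The residuum of the Łukasiewicz t-norm gives the supremum: min(1, 1 − 0.17 + 0.12).
1 − 0.17 + 0.12 = 0.95, so t = min(1, 0.95) = 0.95.
Check: 0.17 ⊗ 0.95 = max(0, 0.12) = 0.12 ≤ 0.12.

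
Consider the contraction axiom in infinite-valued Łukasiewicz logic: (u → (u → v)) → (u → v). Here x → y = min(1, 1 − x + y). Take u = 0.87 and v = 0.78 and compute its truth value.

0.91

u → v = min(1, 1 − 0.87 + 0.78) = min(1, 0.91) = 0.91
u → (u → v) = min(1, 1 − 0.87 + 0.91) = min(1, 1.04) = 1.00
(u → (u → v)) → (u → v) = min(1, 1 − 1.00 + 0.91) = min(1, 0.91) = 0.91
(The value 0.91 < 1 shows this instance is not satisfied; fails in Ł∞ (the t-norm is not idempotent).)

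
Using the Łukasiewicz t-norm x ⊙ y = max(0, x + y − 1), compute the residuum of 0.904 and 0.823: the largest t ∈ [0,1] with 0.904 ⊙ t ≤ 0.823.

0.919

The residuum of the Łukasiewicz t-norm gives the supremum: min(1, 1 − 0.904 + 0.823).
1 − 0.904 + 0.823 = 0.919, so t = min(1, 0.919) = 0.919.
Check: 0.904 ⊙ 0.919 = max(0, 0.823) = 0.823 ≤ 0.823.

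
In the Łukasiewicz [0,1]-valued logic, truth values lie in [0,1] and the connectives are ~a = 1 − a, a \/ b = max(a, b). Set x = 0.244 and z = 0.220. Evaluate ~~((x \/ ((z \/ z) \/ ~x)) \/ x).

0.756

z \/ z = max(0.220, 0.220) = 0.220
~x = 1 − 0.244 = 0.756
(z \/ z) \/ ~x = max(0.220, 0.756) = 0.756
x \/ ((z \/ z) \/ ~x) = max(0.244, 0.756) = 0.756
(x \/ ((z \/ z) \/ ~x)) \/ x = max(0.756, 0.244) = 0.756
~((x \/ ((z \/ z) \/ ~x)) \/ x) = 1 − 0.756 = 0.244
~~((x \/ ((z \/ z) \/ ~x)) \/ x) = 1 − 0.244 = 0.756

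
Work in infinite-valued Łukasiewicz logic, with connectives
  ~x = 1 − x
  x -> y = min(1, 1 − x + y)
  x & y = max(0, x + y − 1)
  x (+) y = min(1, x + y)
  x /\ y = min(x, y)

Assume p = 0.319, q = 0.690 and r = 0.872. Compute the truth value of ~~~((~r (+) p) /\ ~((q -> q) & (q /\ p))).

~r = 1 − 0.872 = 0.128
~r (+) p = min(1, 0.128 + 0.319) = min(1, 0.447) = 0.447
q -> q = min(1, 1 − 0.690 + 0.690) = min(1, 1.000) = 1.000
q /\ p = min(0.690, 0.319) = 0.319
(q -> q) & (q /\ p) = max(0, 1.000 + 0.319 − 1) = max(0, 0.319) = 0.319
~((q -> q) & (q /\ p)) = 1 − 0.319 = 0.681
(~r (+) p) /\ ~((q -> q) & (q /\ p)) = min(0.447, 0.681) = 0.447
~((~r (+) p) /\ ~((q -> q) & (q /\ p))) = 1 − 0.447 = 0.553
~~((~r (+) p) /\ ~((q -> q) & (q /\ p))) = 1 − 0.553 = 0.447
~~~((~r (+) p) /\ ~((q -> q) & (q /\ p))) = 1 − 0.447 = 0.553

0.553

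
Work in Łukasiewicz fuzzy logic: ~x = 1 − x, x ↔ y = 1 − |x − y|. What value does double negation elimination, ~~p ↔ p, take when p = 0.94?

1.00

~p = 1 − 0.94 = 0.06
~~p = 1 − 0.06 = 0.94
~~p ↔ p = 1 − |0.94 − 0.94| = 1 − 0.00 = 1.00
(As expected: always 1 in Ł∞ since negation is involutive.)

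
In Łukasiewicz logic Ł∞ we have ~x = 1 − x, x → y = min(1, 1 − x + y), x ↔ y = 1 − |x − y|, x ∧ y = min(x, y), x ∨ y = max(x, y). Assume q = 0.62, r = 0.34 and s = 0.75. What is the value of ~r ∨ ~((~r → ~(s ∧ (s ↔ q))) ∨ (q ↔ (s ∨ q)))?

0.66

~r = 1 − 0.34 = 0.66
s ↔ q = 1 − |0.75 − 0.62| = 1 − 0.13 = 0.87
s ∧ (s ↔ q) = min(0.75, 0.87) = 0.75
~(s ∧ (s ↔ q)) = 1 − 0.75 = 0.25
~r → ~(s ∧ (s ↔ q)) = min(1, 1 − 0.66 + 0.25) = min(1, 0.59) = 0.59
s ∨ q = max(0.75, 0.62) = 0.75
q ↔ (s ∨ q) = 1 − |0.62 − 0.75| = 1 − 0.13 = 0.87
(~r → ~(s ∧ (s ↔ q))) ∨ (q ↔ (s ∨ q)) = max(0.59, 0.87) = 0.87
~((~r → ~(s ∧ (s ↔ q))) ∨ (q ↔ (s ∨ q))) = 1 − 0.87 = 0.13
~r ∨ ~((~r → ~(s ∧ (s ↔ q))) ∨ (q ↔ (s ∨ q))) = max(0.66, 0.13) = 0.66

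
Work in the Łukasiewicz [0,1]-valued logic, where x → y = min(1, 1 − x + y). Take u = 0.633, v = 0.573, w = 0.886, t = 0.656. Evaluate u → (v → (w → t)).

w → t = min(1, 1 − 0.886 + 0.656) = min(1, 0.770) = 0.770
v → (w → t) = min(1, 1 − 0.573 + 0.770) = min(1, 1.197) = 1.000
u → (v → (w → t)) = min(1, 1 − 0.633 + 1.000) = min(1, 1.367) = 1.000

1.000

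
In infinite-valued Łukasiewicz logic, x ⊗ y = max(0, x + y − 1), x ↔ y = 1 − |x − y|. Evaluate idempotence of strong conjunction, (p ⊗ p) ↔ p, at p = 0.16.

p ⊗ p = max(0, 0.16 + 0.16 − 1) = max(0, -0.68) = 0.00
(p ⊗ p) ↔ p = 1 − |0.00 − 0.16| = 1 − 0.16 = 0.84
(The value 0.84 < 1 shows this instance is not satisfied; fails in Ł∞ since a ⊗ a = max(0, 2a−1) ≠ a in general.)

0.84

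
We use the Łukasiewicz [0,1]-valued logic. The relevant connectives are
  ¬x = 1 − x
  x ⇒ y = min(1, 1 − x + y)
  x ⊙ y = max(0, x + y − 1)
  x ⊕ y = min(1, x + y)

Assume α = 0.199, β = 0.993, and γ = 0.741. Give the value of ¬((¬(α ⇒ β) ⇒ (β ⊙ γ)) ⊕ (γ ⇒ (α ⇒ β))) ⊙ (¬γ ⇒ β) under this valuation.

0.000

α ⇒ β = min(1, 1 − 0.199 + 0.993) = min(1, 1.794) = 1.000
¬(α ⇒ β) = 1 − 1.000 = 0.000
β ⊙ γ = max(0, 0.993 + 0.741 − 1) = max(0, 0.734) = 0.734
¬(α ⇒ β) ⇒ (β ⊙ γ) = min(1, 1 − 0.000 + 0.734) = min(1, 1.734) = 1.000
γ ⇒ (α ⇒ β) = min(1, 1 − 0.741 + 1.000) = min(1, 1.259) = 1.000
(¬(α ⇒ β) ⇒ (β ⊙ γ)) ⊕ (γ ⇒ (α ⇒ β)) = min(1, 1.000 + 1.000) = min(1, 2.000) = 1.000
¬((¬(α ⇒ β) ⇒ (β ⊙ γ)) ⊕ (γ ⇒ (α ⇒ β))) = 1 − 1.000 = 0.000
¬γ = 1 − 0.741 = 0.259
¬γ ⇒ β = min(1, 1 − 0.259 + 0.993) = min(1, 1.734) = 1.000
¬((¬(α ⇒ β) ⇒ (β ⊙ γ)) ⊕ (γ ⇒ (α ⇒ β))) ⊙ (¬γ ⇒ β) = max(0, 0.000 + 1.000 − 1) = max(0, 0.000) = 0.000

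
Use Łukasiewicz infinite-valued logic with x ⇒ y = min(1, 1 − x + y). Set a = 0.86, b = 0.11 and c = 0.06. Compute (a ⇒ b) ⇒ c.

a ⇒ b = min(1, 1 − 0.86 + 0.11) = min(1, 0.25) = 0.25
(a ⇒ b) ⇒ c = min(1, 1 − 0.25 + 0.06) = min(1, 0.81) = 0.81

0.81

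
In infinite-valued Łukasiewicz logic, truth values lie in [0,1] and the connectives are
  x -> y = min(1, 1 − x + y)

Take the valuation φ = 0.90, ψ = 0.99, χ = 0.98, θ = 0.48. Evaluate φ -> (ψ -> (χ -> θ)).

χ -> θ = min(1, 1 − 0.98 + 0.48) = min(1, 0.50) = 0.50
ψ -> (χ -> θ) = min(1, 1 − 0.99 + 0.50) = min(1, 0.51) = 0.51
φ -> (ψ -> (χ -> θ)) = min(1, 1 − 0.90 + 0.51) = min(1, 0.61) = 0.61

0.61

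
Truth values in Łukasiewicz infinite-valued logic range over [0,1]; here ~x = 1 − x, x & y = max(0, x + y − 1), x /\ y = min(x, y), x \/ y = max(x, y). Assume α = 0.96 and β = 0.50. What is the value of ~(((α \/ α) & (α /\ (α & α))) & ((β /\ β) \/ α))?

α \/ α = max(0.96, 0.96) = 0.96
α & α = max(0, 0.96 + 0.96 − 1) = max(0, 0.92) = 0.92
α /\ (α & α) = min(0.96, 0.92) = 0.92
(α \/ α) & (α /\ (α & α)) = max(0, 0.96 + 0.92 − 1) = max(0, 0.88) = 0.88
β /\ β = min(0.50, 0.50) = 0.50
(β /\ β) \/ α = max(0.50, 0.96) = 0.96
((α \/ α) & (α /\ (α & α))) & ((β /\ β) \/ α) = max(0, 0.88 + 0.96 − 1) = max(0, 0.84) = 0.84
~(((α \/ α) & (α /\ (α & α))) & ((β /\ β) \/ α)) = 1 − 0.84 = 0.16

0.16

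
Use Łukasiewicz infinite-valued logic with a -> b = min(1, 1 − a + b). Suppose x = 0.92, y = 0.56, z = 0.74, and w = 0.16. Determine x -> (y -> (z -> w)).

z -> w = min(1, 1 − 0.74 + 0.16) = min(1, 0.42) = 0.42
y -> (z -> w) = min(1, 1 − 0.56 + 0.42) = min(1, 0.86) = 0.86
x -> (y -> (z -> w)) = min(1, 1 − 0.92 + 0.86) = min(1, 0.94) = 0.94

0.94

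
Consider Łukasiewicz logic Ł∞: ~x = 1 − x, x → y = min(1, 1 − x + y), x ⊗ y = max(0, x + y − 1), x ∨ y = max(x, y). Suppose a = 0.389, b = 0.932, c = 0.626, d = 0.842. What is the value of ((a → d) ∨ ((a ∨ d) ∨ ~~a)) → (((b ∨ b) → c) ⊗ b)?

a → d = min(1, 1 − 0.389 + 0.842) = min(1, 1.453) = 1.000
a ∨ d = max(0.389, 0.842) = 0.842
~a = 1 − 0.389 = 0.611
~~a = 1 − 0.611 = 0.389
(a ∨ d) ∨ ~~a = max(0.842, 0.389) = 0.842
(a → d) ∨ ((a ∨ d) ∨ ~~a) = max(1.000, 0.842) = 1.000
b ∨ b = max(0.932, 0.932) = 0.932
(b ∨ b) → c = min(1, 1 − 0.932 + 0.626) = min(1, 0.694) = 0.694
((b ∨ b) → c) ⊗ b = max(0, 0.694 + 0.932 − 1) = max(0, 0.626) = 0.626
((a → d) ∨ ((a ∨ d) ∨ ~~a)) → (((b ∨ b) → c) ⊗ b) = min(1, 1 − 1.000 + 0.626) = min(1, 0.626) = 0.626

0.626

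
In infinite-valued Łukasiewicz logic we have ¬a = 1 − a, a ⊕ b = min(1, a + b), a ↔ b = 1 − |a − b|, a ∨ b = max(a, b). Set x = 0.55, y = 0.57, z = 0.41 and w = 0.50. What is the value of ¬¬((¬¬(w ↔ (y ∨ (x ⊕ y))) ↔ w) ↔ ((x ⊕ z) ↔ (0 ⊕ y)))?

x ⊕ y = min(1, 0.55 + 0.57) = min(1, 1.12) = 1.00
y ∨ (x ⊕ y) = max(0.57, 1.00) = 1.00
w ↔ (y ∨ (x ⊕ y)) = 1 − |0.50 − 1.00| = 1 − 0.50 = 0.50
¬(w ↔ (y ∨ (x ⊕ y))) = 1 − 0.50 = 0.50
¬¬(w ↔ (y ∨ (x ⊕ y))) = 1 − 0.50 = 0.50
¬¬(w ↔ (y ∨ (x ⊕ y))) ↔ w = 1 − |0.50 − 0.50| = 1 − 0.00 = 1.00
x ⊕ z = min(1, 0.55 + 0.41) = min(1, 0.96) = 0.96
0 ⊕ y = min(1, 0.00 + 0.57) = min(1, 0.57) = 0.57
(x ⊕ z) ↔ (0 ⊕ y) = 1 − |0.96 − 0.57| = 1 − 0.39 = 0.61
(¬¬(w ↔ (y ∨ (x ⊕ y))) ↔ w) ↔ ((x ⊕ z) ↔ (0 ⊕ y)) = 1 − |1.00 − 0.61| = 1 − 0.39 = 0.61
¬((¬¬(w ↔ (y ∨ (x ⊕ y))) ↔ w) ↔ ((x ⊕ z) ↔ (0 ⊕ y))) = 1 − 0.61 = 0.39
¬¬((¬¬(w ↔ (y ∨ (x ⊕ y))) ↔ w) ↔ ((x ⊕ z) ↔ (0 ⊕ y))) = 1 − 0.39 = 0.61

0.61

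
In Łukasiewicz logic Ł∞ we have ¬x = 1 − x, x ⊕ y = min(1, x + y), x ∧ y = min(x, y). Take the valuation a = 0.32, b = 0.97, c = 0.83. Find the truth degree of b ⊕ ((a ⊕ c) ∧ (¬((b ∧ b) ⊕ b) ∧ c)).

a ⊕ c = min(1, 0.32 + 0.83) = min(1, 1.15) = 1.00
b ∧ b = min(0.97, 0.97) = 0.97
(b ∧ b) ⊕ b = min(1, 0.97 + 0.97) = min(1, 1.94) = 1.00
¬((b ∧ b) ⊕ b) = 1 − 1.00 = 0.00
¬((b ∧ b) ⊕ b) ∧ c = min(0.00, 0.83) = 0.00
(a ⊕ c) ∧ (¬((b ∧ b) ⊕ b) ∧ c) = min(1.00, 0.00) = 0.00
b ⊕ ((a ⊕ c) ∧ (¬((b ∧ b) ⊕ b) ∧ c)) = min(1, 0.97 + 0.00) = min(1, 0.97) = 0.97

0.97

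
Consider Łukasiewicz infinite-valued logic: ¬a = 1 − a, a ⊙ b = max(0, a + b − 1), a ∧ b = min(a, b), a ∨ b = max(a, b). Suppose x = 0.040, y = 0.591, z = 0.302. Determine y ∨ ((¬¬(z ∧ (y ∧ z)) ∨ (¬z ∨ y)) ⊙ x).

y ∧ z = min(0.591, 0.302) = 0.302
z ∧ (y ∧ z) = min(0.302, 0.302) = 0.302
¬(z ∧ (y ∧ z)) = 1 − 0.302 = 0.698
¬¬(z ∧ (y ∧ z)) = 1 − 0.698 = 0.302
¬z = 1 − 0.302 = 0.698
¬z ∨ y = max(0.698, 0.591) = 0.698
¬¬(z ∧ (y ∧ z)) ∨ (¬z ∨ y) = max(0.302, 0.698) = 0.698
(¬¬(z ∧ (y ∧ z)) ∨ (¬z ∨ y)) ⊙ x = max(0, 0.698 + 0.040 − 1) = max(0, -0.262) = 0.000
y ∨ ((¬¬(z ∧ (y ∧ z)) ∨ (¬z ∨ y)) ⊙ x) = max(0.591, 0.000) = 0.591

0.591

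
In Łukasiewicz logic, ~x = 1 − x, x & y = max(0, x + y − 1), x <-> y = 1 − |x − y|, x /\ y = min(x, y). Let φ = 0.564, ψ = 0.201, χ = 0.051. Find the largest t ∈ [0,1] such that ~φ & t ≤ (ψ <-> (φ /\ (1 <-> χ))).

~φ = 1 − 0.564 = 0.436
So the left factor is ~φ = 0.436.
1 <-> χ = 1 − |1.000 − 0.051| = 1 − 0.949 = 0.051
φ /\ (1 <-> χ) = min(0.564, 0.051) = 0.051
ψ <-> (φ /\ (1 <-> χ)) = 1 − |0.201 − 0.051| = 1 − 0.150 = 0.850
So the right-hand bound is ψ <-> (φ /\ (1 <-> χ)) = 0.850.
The residuum of the Łukasiewicz t-norm gives the supremum: min(1, 1 − 0.436 + 0.850).
1 − 0.436 + 0.850 = 1.414, so t = min(1, 1.414) = 1.000.
Check: 0.436 & 1.000 = max(0, 0.436) = 0.436 ≤ 0.850.

1.000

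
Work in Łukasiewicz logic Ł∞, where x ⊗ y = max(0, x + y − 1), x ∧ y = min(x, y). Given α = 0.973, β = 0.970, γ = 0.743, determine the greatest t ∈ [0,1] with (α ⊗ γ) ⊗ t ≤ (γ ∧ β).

α ⊗ γ = max(0, 0.973 + 0.743 − 1) = max(0, 0.716) = 0.716
So the left factor is α ⊗ γ = 0.716.
γ ∧ β = min(0.743, 0.970) = 0.743
So the right-hand bound is γ ∧ β = 0.743.
The residuum of the Łukasiewicz t-norm gives the supremum: min(1, 1 − 0.716 + 0.743).
1 − 0.716 + 0.743 = 1.027, so t = min(1, 1.027) = 1.000.
Check: 0.716 ⊗ 1.000 = max(0, 0.716) = 0.716 ≤ 0.743.

1.000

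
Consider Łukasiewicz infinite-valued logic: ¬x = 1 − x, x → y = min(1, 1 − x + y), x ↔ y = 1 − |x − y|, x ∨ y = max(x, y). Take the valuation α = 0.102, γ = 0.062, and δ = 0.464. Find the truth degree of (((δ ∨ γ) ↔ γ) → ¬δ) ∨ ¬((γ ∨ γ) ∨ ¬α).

0.938

δ ∨ γ = max(0.464, 0.062) = 0.464
(δ ∨ γ) ↔ γ = 1 − |0.464 − 0.062| = 1 − 0.402 = 0.598
¬δ = 1 − 0.464 = 0.536
((δ ∨ γ) ↔ γ) → ¬δ = min(1, 1 − 0.598 + 0.536) = min(1, 0.938) = 0.938
γ ∨ γ = max(0.062, 0.062) = 0.062
¬α = 1 − 0.102 = 0.898
(γ ∨ γ) ∨ ¬α = max(0.062, 0.898) = 0.898
¬((γ ∨ γ) ∨ ¬α) = 1 − 0.898 = 0.102
(((δ ∨ γ) ↔ γ) → ¬δ) ∨ ¬((γ ∨ γ) ∨ ¬α) = max(0.938, 0.102) = 0.938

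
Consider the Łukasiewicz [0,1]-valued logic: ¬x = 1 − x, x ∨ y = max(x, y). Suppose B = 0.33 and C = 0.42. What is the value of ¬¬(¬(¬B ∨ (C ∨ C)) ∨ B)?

¬B = 1 − 0.33 = 0.67
C ∨ C = max(0.42, 0.42) = 0.42
¬B ∨ (C ∨ C) = max(0.67, 0.42) = 0.67
¬(¬B ∨ (C ∨ C)) = 1 − 0.67 = 0.33
¬(¬B ∨ (C ∨ C)) ∨ B = max(0.33, 0.33) = 0.33
¬(¬(¬B ∨ (C ∨ C)) ∨ B) = 1 − 0.33 = 0.67
¬¬(¬(¬B ∨ (C ∨ C)) ∨ B) = 1 − 0.67 = 0.33

0.33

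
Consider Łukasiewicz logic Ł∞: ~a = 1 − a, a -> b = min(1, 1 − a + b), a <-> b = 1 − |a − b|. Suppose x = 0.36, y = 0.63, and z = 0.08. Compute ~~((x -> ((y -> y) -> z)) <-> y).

0.91

y -> y = min(1, 1 − 0.63 + 0.63) = min(1, 1.00) = 1.00
(y -> y) -> z = min(1, 1 − 1.00 + 0.08) = min(1, 0.08) = 0.08
x -> ((y -> y) -> z) = min(1, 1 − 0.36 + 0.08) = min(1, 0.72) = 0.72
(x -> ((y -> y) -> z)) <-> y = 1 − |0.72 − 0.63| = 1 − 0.09 = 0.91
~((x -> ((y -> y) -> z)) <-> y) = 1 − 0.91 = 0.09
~~((x -> ((y -> y) -> z)) <-> y) = 1 − 0.09 = 0.91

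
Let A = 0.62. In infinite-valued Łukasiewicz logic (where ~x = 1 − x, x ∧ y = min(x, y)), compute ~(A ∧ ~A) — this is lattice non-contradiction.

0.62

~A = 1 − 0.62 = 0.38
A ∧ ~A = min(0.62, 0.38) = 0.38
~(A ∧ ~A) = 1 − 0.38 = 0.62
(The value 0.62 < 1 shows this instance is not satisfied; not a Ł∞-tautology — its value is 1 − min(a, 1−a).)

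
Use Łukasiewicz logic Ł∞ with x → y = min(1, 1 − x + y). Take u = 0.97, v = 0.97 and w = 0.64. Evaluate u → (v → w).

v → w = min(1, 1 − 0.97 + 0.64) = min(1, 0.67) = 0.67
u → (v → w) = min(1, 1 − 0.97 + 0.67) = min(1, 0.70) = 0.70

0.70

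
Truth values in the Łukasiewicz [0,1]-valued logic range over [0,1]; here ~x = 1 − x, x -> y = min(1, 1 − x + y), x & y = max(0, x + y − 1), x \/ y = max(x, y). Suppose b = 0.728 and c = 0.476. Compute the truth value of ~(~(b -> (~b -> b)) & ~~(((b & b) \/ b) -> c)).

1.000

~b = 1 − 0.728 = 0.272
~b -> b = min(1, 1 − 0.272 + 0.728) = min(1, 1.456) = 1.000
b -> (~b -> b) = min(1, 1 − 0.728 + 1.000) = min(1, 1.272) = 1.000
~(b -> (~b -> b)) = 1 − 1.000 = 0.000
b & b = max(0, 0.728 + 0.728 − 1) = max(0, 0.456) = 0.456
(b & b) \/ b = max(0.456, 0.728) = 0.728
((b & b) \/ b) -> c = min(1, 1 − 0.728 + 0.476) = min(1, 0.748) = 0.748
~(((b & b) \/ b) -> c) = 1 − 0.748 = 0.252
~~(((b & b) \/ b) -> c) = 1 − 0.252 = 0.748
~(b -> (~b -> b)) & ~~(((b & b) \/ b) -> c) = max(0, 0.000 + 0.748 − 1) = max(0, -0.252) = 0.000
~(~(b -> (~b -> b)) & ~~(((b & b) \/ b) -> c)) = 1 − 0.000 = 1.000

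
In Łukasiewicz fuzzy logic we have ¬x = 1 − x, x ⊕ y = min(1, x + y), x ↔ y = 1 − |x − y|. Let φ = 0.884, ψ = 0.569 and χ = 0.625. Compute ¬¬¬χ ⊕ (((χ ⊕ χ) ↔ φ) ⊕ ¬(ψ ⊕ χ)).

¬χ = 1 − 0.625 = 0.375
¬¬χ = 1 − 0.375 = 0.625
¬¬¬χ = 1 − 0.625 = 0.375
χ ⊕ χ = min(1, 0.625 + 0.625) = min(1, 1.250) = 1.000
(χ ⊕ χ) ↔ φ = 1 − |1.000 − 0.884| = 1 − 0.116 = 0.884
ψ ⊕ χ = min(1, 0.569 + 0.625) = min(1, 1.194) = 1.000
¬(ψ ⊕ χ) = 1 − 1.000 = 0.000
((χ ⊕ χ) ↔ φ) ⊕ ¬(ψ ⊕ χ) = min(1, 0.884 + 0.000) = min(1, 0.884) = 0.884
¬¬¬χ ⊕ (((χ ⊕ χ) ↔ φ) ⊕ ¬(ψ ⊕ χ)) = min(1, 0.375 + 0.884) = min(1, 1.259) = 1.000

1.000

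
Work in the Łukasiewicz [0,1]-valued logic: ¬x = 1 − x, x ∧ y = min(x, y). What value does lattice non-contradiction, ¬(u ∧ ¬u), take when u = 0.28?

¬u = 1 − 0.28 = 0.72
u ∧ ¬u = min(0.28, 0.72) = 0.28
¬(u ∧ ¬u) = 1 − 0.28 = 0.72
(The value 0.72 < 1 shows this instance is not satisfied; not a Ł∞-tautology — its value is 1 − min(a, 1−a).)

0.72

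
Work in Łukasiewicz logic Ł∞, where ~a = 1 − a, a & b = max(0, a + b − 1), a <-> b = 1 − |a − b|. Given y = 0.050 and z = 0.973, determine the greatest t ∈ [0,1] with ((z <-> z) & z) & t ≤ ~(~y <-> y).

0.927

z <-> z = 1 − |0.973 − 0.973| = 1 − 0.000 = 1.000
(z <-> z) & z = max(0, 1.000 + 0.973 − 1) = max(0, 0.973) = 0.973
So the left factor is (z <-> z) & z = 0.973.
~y = 1 − 0.050 = 0.950
~y <-> y = 1 − |0.950 − 0.050| = 1 − 0.900 = 0.100
~(~y <-> y) = 1 − 0.100 = 0.900
So the right-hand bound is ~(~y <-> y) = 0.900.
The residuum of the Łukasiewicz t-norm gives the supremum: min(1, 1 − 0.973 + 0.900).
1 − 0.973 + 0.900 = 0.927, so t = min(1, 0.927) = 0.927.
Check: 0.973 & 0.927 = max(0, 0.900) = 0.900 ≤ 0.900.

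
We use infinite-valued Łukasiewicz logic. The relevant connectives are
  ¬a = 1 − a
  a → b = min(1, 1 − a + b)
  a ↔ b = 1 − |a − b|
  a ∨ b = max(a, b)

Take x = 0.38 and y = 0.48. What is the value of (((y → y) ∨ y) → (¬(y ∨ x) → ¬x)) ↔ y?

y → y = min(1, 1 − 0.48 + 0.48) = min(1, 1.00) = 1.00
(y → y) ∨ y = max(1.00, 0.48) = 1.00
y ∨ x = max(0.48, 0.38) = 0.48
¬(y ∨ x) = 1 − 0.48 = 0.52
¬x = 1 − 0.38 = 0.62
¬(y ∨ x) → ¬x = min(1, 1 − 0.52 + 0.62) = min(1, 1.10) = 1.00
((y → y) ∨ y) → (¬(y ∨ x) → ¬x) = min(1, 1 − 1.00 + 1.00) = min(1, 1.00) = 1.00
(((y → y) ∨ y) → (¬(y ∨ x) → ¬x)) ↔ y = 1 − |1.00 − 0.48| = 1 − 0.52 = 0.48

0.48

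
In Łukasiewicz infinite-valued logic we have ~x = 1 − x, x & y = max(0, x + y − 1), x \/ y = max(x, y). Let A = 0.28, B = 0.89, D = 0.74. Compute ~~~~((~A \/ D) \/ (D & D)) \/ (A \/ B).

0.89

~A = 1 − 0.28 = 0.72
~A \/ D = max(0.72, 0.74) = 0.74
D & D = max(0, 0.74 + 0.74 − 1) = max(0, 0.48) = 0.48
(~A \/ D) \/ (D & D) = max(0.74, 0.48) = 0.74
~((~A \/ D) \/ (D & D)) = 1 − 0.74 = 0.26
~~((~A \/ D) \/ (D & D)) = 1 − 0.26 = 0.74
~~~((~A \/ D) \/ (D & D)) = 1 − 0.74 = 0.26
~~~~((~A \/ D) \/ (D & D)) = 1 − 0.26 = 0.74
A \/ B = max(0.28, 0.89) = 0.89
~~~~((~A \/ D) \/ (D & D)) \/ (A \/ B) = max(0.74, 0.89) = 0.89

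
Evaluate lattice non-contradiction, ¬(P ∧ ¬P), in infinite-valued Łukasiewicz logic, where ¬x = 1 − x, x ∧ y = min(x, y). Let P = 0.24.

0.76

¬P = 1 − 0.24 = 0.76
P ∧ ¬P = min(0.24, 0.76) = 0.24
¬(P ∧ ¬P) = 1 − 0.24 = 0.76
(The value 0.76 < 1 shows this instance is not satisfied; not a Ł∞-tautology — its value is 1 − min(a, 1−a).)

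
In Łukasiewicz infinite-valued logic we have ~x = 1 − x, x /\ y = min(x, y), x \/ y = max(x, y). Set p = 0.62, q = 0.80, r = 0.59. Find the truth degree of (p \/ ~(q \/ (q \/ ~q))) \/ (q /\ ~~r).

~q = 1 − 0.80 = 0.20
q \/ ~q = max(0.80, 0.20) = 0.80
q \/ (q \/ ~q) = max(0.80, 0.80) = 0.80
~(q \/ (q \/ ~q)) = 1 − 0.80 = 0.20
p \/ ~(q \/ (q \/ ~q)) = max(0.62, 0.20) = 0.62
~r = 1 − 0.59 = 0.41
~~r = 1 − 0.41 = 0.59
q /\ ~~r = min(0.80, 0.59) = 0.59
(p \/ ~(q \/ (q \/ ~q))) \/ (q /\ ~~r) = max(0.62, 0.59) = 0.62

0.62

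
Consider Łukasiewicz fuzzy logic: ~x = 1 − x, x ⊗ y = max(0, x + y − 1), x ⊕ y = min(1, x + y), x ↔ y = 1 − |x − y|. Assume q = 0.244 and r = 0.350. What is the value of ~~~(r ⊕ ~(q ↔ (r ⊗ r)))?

0.406

r ⊗ r = max(0, 0.350 + 0.350 − 1) = max(0, -0.300) = 0.000
q ↔ (r ⊗ r) = 1 − |0.244 − 0.000| = 1 − 0.244 = 0.756
~(q ↔ (r ⊗ r)) = 1 − 0.756 = 0.244
r ⊕ ~(q ↔ (r ⊗ r)) = min(1, 0.350 + 0.244) = min(1, 0.594) = 0.594
~(r ⊕ ~(q ↔ (r ⊗ r))) = 1 − 0.594 = 0.406
~~(r ⊕ ~(q ↔ (r ⊗ r))) = 1 − 0.406 = 0.594
~~~(r ⊕ ~(q ↔ (r ⊗ r))) = 1 − 0.594 = 0.406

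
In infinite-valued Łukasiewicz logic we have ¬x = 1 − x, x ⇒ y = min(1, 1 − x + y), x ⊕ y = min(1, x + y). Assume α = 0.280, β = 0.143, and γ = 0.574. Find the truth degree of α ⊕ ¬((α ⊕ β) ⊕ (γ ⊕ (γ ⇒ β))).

0.280

α ⊕ β = min(1, 0.280 + 0.143) = min(1, 0.423) = 0.423
γ ⇒ β = min(1, 1 − 0.574 + 0.143) = min(1, 0.569) = 0.569
γ ⊕ (γ ⇒ β) = min(1, 0.574 + 0.569) = min(1, 1.143) = 1.000
(α ⊕ β) ⊕ (γ ⊕ (γ ⇒ β)) = min(1, 0.423 + 1.000) = min(1, 1.423) = 1.000
¬((α ⊕ β) ⊕ (γ ⊕ (γ ⇒ β))) = 1 − 1.000 = 0.000
α ⊕ ¬((α ⊕ β) ⊕ (γ ⊕ (γ ⇒ β))) = min(1, 0.280 + 0.000) = min(1, 0.280) = 0.280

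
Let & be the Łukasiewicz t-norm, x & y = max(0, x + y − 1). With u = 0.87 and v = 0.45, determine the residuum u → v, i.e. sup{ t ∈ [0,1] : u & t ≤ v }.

0.58

The residuum of the Łukasiewicz t-norm gives the supremum: min(1, 1 − 0.87 + 0.45).
1 − 0.87 + 0.45 = 0.58, so t = min(1, 0.58) = 0.58.
Check: 0.87 & 0.58 = max(0, 0.45) = 0.45 ≤ 0.45.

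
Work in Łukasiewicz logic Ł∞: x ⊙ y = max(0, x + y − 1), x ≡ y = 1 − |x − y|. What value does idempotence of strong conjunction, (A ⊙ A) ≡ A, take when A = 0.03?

A ⊙ A = max(0, 0.03 + 0.03 − 1) = max(0, -0.94) = 0.00
(A ⊙ A) ≡ A = 1 − |0.00 − 0.03| = 1 − 0.03 = 0.97
(The value 0.97 < 1 shows this instance is not satisfied; fails in Ł∞ since a ⊗ a = max(0, 2a−1) ≠ a in general.)

0.97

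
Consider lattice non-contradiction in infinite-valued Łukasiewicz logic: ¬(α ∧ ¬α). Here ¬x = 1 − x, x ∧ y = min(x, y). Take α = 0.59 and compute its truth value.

¬α = 1 − 0.59 = 0.41
α ∧ ¬α = min(0.59, 0.41) = 0.41
¬(α ∧ ¬α) = 1 − 0.41 = 0.59
(The value 0.59 < 1 shows this instance is not satisfied; not a Ł∞-tautology — its value is 1 − min(a, 1−a).)

0.59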